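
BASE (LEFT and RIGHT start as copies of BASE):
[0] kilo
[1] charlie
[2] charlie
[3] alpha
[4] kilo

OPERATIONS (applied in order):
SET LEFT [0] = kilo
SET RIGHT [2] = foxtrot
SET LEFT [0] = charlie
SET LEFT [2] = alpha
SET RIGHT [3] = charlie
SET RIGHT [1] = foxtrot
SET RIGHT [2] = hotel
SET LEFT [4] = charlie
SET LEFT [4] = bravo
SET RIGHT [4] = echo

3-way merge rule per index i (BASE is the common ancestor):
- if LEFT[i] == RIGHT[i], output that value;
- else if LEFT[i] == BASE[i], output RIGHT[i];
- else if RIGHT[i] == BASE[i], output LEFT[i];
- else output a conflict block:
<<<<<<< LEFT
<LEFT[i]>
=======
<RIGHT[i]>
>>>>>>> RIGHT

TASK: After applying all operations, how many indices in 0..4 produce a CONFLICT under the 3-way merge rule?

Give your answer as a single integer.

Answer: 2

Derivation:
Final LEFT:  [charlie, charlie, alpha, alpha, bravo]
Final RIGHT: [kilo, foxtrot, hotel, charlie, echo]
i=0: L=charlie, R=kilo=BASE -> take LEFT -> charlie
i=1: L=charlie=BASE, R=foxtrot -> take RIGHT -> foxtrot
i=2: BASE=charlie L=alpha R=hotel all differ -> CONFLICT
i=3: L=alpha=BASE, R=charlie -> take RIGHT -> charlie
i=4: BASE=kilo L=bravo R=echo all differ -> CONFLICT
Conflict count: 2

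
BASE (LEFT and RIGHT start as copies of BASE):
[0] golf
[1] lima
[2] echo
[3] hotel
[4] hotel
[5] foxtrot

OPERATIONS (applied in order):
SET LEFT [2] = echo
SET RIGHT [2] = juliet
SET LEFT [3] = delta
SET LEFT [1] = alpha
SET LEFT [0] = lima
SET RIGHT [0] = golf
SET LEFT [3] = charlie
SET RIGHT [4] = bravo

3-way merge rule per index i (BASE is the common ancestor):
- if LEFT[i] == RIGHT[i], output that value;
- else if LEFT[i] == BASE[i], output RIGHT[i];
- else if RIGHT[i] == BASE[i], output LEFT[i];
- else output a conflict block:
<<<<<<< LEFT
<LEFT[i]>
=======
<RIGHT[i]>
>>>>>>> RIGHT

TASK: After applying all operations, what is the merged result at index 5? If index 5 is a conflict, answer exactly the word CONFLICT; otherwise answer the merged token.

Answer: foxtrot

Derivation:
Final LEFT:  [lima, alpha, echo, charlie, hotel, foxtrot]
Final RIGHT: [golf, lima, juliet, hotel, bravo, foxtrot]
i=0: L=lima, R=golf=BASE -> take LEFT -> lima
i=1: L=alpha, R=lima=BASE -> take LEFT -> alpha
i=2: L=echo=BASE, R=juliet -> take RIGHT -> juliet
i=3: L=charlie, R=hotel=BASE -> take LEFT -> charlie
i=4: L=hotel=BASE, R=bravo -> take RIGHT -> bravo
i=5: L=foxtrot R=foxtrot -> agree -> foxtrot
Index 5 -> foxtrot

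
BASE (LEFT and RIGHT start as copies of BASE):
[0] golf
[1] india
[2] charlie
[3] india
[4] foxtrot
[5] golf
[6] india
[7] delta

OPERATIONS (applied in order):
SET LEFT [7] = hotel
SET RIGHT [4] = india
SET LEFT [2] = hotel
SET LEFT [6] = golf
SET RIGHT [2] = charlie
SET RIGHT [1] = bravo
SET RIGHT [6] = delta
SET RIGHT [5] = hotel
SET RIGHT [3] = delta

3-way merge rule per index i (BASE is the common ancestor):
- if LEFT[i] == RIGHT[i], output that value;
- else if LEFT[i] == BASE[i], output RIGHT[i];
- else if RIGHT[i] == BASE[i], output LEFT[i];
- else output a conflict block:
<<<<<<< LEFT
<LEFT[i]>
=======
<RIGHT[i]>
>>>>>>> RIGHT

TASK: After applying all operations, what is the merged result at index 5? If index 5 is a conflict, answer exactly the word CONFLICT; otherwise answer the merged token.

Answer: hotel

Derivation:
Final LEFT:  [golf, india, hotel, india, foxtrot, golf, golf, hotel]
Final RIGHT: [golf, bravo, charlie, delta, india, hotel, delta, delta]
i=0: L=golf R=golf -> agree -> golf
i=1: L=india=BASE, R=bravo -> take RIGHT -> bravo
i=2: L=hotel, R=charlie=BASE -> take LEFT -> hotel
i=3: L=india=BASE, R=delta -> take RIGHT -> delta
i=4: L=foxtrot=BASE, R=india -> take RIGHT -> india
i=5: L=golf=BASE, R=hotel -> take RIGHT -> hotel
i=6: BASE=india L=golf R=delta all differ -> CONFLICT
i=7: L=hotel, R=delta=BASE -> take LEFT -> hotel
Index 5 -> hotel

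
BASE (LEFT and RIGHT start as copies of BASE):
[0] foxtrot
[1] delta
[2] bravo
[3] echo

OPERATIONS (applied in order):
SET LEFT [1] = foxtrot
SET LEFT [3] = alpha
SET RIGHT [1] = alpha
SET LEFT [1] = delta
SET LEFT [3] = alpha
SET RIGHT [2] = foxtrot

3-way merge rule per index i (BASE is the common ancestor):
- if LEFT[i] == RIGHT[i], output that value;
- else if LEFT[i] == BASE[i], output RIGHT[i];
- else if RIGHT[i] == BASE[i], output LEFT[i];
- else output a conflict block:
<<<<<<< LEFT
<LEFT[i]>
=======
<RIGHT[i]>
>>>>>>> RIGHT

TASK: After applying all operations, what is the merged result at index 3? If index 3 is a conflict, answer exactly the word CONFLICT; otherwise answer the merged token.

Answer: alpha

Derivation:
Final LEFT:  [foxtrot, delta, bravo, alpha]
Final RIGHT: [foxtrot, alpha, foxtrot, echo]
i=0: L=foxtrot R=foxtrot -> agree -> foxtrot
i=1: L=delta=BASE, R=alpha -> take RIGHT -> alpha
i=2: L=bravo=BASE, R=foxtrot -> take RIGHT -> foxtrot
i=3: L=alpha, R=echo=BASE -> take LEFT -> alpha
Index 3 -> alpha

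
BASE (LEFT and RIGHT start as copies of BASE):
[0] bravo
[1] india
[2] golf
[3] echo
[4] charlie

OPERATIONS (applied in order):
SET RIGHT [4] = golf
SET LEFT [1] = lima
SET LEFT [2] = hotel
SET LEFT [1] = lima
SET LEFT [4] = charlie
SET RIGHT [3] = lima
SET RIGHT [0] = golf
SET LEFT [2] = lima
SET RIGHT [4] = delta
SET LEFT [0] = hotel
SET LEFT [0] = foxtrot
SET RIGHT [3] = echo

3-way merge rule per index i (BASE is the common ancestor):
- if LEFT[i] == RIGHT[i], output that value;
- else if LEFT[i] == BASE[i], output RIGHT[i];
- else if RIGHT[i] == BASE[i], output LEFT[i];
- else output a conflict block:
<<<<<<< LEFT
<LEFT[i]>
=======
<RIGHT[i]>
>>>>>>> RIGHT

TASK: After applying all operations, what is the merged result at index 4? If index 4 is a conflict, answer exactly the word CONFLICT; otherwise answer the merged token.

Final LEFT:  [foxtrot, lima, lima, echo, charlie]
Final RIGHT: [golf, india, golf, echo, delta]
i=0: BASE=bravo L=foxtrot R=golf all differ -> CONFLICT
i=1: L=lima, R=india=BASE -> take LEFT -> lima
i=2: L=lima, R=golf=BASE -> take LEFT -> lima
i=3: L=echo R=echo -> agree -> echo
i=4: L=charlie=BASE, R=delta -> take RIGHT -> delta
Index 4 -> delta

Answer: delta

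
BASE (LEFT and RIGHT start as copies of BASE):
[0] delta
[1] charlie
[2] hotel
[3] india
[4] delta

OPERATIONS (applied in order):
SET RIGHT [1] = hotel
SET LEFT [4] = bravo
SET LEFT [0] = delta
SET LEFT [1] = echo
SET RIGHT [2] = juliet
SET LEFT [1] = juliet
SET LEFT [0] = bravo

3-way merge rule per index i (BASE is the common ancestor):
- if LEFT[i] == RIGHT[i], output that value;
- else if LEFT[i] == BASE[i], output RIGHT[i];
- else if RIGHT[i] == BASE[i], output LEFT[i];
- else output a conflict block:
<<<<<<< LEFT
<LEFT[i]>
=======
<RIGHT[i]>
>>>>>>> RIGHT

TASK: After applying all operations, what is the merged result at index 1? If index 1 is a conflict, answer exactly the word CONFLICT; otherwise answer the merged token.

Answer: CONFLICT

Derivation:
Final LEFT:  [bravo, juliet, hotel, india, bravo]
Final RIGHT: [delta, hotel, juliet, india, delta]
i=0: L=bravo, R=delta=BASE -> take LEFT -> bravo
i=1: BASE=charlie L=juliet R=hotel all differ -> CONFLICT
i=2: L=hotel=BASE, R=juliet -> take RIGHT -> juliet
i=3: L=india R=india -> agree -> india
i=4: L=bravo, R=delta=BASE -> take LEFT -> bravo
Index 1 -> CONFLICT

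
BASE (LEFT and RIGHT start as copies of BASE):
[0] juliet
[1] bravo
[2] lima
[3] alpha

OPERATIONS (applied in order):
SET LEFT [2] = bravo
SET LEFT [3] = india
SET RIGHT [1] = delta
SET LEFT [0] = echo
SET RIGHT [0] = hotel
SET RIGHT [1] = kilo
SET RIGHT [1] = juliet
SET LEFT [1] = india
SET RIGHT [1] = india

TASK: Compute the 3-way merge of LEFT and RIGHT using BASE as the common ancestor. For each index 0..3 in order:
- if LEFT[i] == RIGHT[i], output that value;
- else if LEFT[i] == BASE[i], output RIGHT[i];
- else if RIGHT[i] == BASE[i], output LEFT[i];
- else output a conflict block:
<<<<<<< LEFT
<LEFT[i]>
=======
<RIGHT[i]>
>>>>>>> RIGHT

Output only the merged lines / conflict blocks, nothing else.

Answer: <<<<<<< LEFT
echo
=======
hotel
>>>>>>> RIGHT
india
bravo
india

Derivation:
Final LEFT:  [echo, india, bravo, india]
Final RIGHT: [hotel, india, lima, alpha]
i=0: BASE=juliet L=echo R=hotel all differ -> CONFLICT
i=1: L=india R=india -> agree -> india
i=2: L=bravo, R=lima=BASE -> take LEFT -> bravo
i=3: L=india, R=alpha=BASE -> take LEFT -> india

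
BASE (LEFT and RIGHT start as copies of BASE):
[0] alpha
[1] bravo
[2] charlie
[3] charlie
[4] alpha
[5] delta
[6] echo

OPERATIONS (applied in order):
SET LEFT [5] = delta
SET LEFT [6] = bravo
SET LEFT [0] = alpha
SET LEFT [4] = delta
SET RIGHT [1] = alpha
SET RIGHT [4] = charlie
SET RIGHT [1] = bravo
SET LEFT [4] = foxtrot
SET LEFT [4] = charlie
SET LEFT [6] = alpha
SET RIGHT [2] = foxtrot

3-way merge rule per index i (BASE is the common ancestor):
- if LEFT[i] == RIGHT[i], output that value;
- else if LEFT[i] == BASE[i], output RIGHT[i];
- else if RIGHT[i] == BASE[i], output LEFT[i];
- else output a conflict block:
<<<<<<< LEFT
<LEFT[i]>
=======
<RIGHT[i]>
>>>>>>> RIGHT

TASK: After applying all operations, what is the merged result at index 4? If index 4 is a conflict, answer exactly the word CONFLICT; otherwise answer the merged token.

Answer: charlie

Derivation:
Final LEFT:  [alpha, bravo, charlie, charlie, charlie, delta, alpha]
Final RIGHT: [alpha, bravo, foxtrot, charlie, charlie, delta, echo]
i=0: L=alpha R=alpha -> agree -> alpha
i=1: L=bravo R=bravo -> agree -> bravo
i=2: L=charlie=BASE, R=foxtrot -> take RIGHT -> foxtrot
i=3: L=charlie R=charlie -> agree -> charlie
i=4: L=charlie R=charlie -> agree -> charlie
i=5: L=delta R=delta -> agree -> delta
i=6: L=alpha, R=echo=BASE -> take LEFT -> alpha
Index 4 -> charlie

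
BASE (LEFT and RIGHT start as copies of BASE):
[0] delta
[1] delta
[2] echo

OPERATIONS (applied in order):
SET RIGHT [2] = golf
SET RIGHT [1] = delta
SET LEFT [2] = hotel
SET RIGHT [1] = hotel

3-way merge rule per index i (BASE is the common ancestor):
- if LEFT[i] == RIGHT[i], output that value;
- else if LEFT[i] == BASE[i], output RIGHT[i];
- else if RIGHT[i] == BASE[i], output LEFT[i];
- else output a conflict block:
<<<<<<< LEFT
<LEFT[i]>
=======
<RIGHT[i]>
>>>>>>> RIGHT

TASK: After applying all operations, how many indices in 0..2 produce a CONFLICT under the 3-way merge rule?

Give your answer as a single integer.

Final LEFT:  [delta, delta, hotel]
Final RIGHT: [delta, hotel, golf]
i=0: L=delta R=delta -> agree -> delta
i=1: L=delta=BASE, R=hotel -> take RIGHT -> hotel
i=2: BASE=echo L=hotel R=golf all differ -> CONFLICT
Conflict count: 1

Answer: 1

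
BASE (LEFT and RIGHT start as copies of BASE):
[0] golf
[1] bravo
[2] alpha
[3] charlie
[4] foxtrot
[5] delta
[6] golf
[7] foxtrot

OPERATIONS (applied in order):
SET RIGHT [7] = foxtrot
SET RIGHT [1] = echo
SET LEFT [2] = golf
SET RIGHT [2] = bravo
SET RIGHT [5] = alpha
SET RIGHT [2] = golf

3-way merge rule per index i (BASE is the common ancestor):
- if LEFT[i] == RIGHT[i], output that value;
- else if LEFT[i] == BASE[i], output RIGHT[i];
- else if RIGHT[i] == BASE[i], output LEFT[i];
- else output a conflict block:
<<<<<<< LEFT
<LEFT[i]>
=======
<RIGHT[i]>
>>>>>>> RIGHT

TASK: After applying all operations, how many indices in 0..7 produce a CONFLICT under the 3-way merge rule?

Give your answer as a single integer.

Final LEFT:  [golf, bravo, golf, charlie, foxtrot, delta, golf, foxtrot]
Final RIGHT: [golf, echo, golf, charlie, foxtrot, alpha, golf, foxtrot]
i=0: L=golf R=golf -> agree -> golf
i=1: L=bravo=BASE, R=echo -> take RIGHT -> echo
i=2: L=golf R=golf -> agree -> golf
i=3: L=charlie R=charlie -> agree -> charlie
i=4: L=foxtrot R=foxtrot -> agree -> foxtrot
i=5: L=delta=BASE, R=alpha -> take RIGHT -> alpha
i=6: L=golf R=golf -> agree -> golf
i=7: L=foxtrot R=foxtrot -> agree -> foxtrot
Conflict count: 0

Answer: 0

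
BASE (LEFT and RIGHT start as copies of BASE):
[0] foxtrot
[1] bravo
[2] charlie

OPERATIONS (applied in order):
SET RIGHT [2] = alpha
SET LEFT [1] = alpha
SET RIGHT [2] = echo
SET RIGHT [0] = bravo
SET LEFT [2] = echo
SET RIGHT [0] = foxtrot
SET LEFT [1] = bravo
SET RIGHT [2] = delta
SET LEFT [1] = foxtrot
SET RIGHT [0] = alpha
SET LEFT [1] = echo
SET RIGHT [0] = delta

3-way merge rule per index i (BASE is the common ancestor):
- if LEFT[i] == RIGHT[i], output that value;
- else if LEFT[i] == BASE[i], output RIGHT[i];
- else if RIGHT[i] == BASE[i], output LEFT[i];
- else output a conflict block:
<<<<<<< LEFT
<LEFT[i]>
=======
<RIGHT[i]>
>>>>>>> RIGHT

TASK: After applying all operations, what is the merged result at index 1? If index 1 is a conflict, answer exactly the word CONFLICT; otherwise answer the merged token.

Final LEFT:  [foxtrot, echo, echo]
Final RIGHT: [delta, bravo, delta]
i=0: L=foxtrot=BASE, R=delta -> take RIGHT -> delta
i=1: L=echo, R=bravo=BASE -> take LEFT -> echo
i=2: BASE=charlie L=echo R=delta all differ -> CONFLICT
Index 1 -> echo

Answer: echo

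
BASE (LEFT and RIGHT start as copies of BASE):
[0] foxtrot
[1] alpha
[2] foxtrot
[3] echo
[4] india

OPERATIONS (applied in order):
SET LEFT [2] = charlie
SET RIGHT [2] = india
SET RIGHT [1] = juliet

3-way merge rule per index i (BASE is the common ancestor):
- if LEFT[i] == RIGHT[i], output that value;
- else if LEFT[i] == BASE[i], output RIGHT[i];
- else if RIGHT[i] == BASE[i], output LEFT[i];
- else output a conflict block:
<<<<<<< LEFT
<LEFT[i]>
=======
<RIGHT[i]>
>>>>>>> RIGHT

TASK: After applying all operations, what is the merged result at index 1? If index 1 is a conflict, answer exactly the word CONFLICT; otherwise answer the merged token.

Answer: juliet

Derivation:
Final LEFT:  [foxtrot, alpha, charlie, echo, india]
Final RIGHT: [foxtrot, juliet, india, echo, india]
i=0: L=foxtrot R=foxtrot -> agree -> foxtrot
i=1: L=alpha=BASE, R=juliet -> take RIGHT -> juliet
i=2: BASE=foxtrot L=charlie R=india all differ -> CONFLICT
i=3: L=echo R=echo -> agree -> echo
i=4: L=india R=india -> agree -> india
Index 1 -> juliet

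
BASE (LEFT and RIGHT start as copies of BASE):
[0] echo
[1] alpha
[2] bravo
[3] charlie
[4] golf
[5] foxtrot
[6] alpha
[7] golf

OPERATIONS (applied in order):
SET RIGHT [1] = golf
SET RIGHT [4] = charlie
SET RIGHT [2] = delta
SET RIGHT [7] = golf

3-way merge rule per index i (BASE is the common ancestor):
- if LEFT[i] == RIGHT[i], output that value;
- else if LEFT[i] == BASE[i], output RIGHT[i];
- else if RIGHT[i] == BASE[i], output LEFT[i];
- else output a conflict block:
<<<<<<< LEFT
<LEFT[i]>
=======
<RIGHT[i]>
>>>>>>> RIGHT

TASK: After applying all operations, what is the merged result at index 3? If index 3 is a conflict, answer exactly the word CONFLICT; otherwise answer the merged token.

Final LEFT:  [echo, alpha, bravo, charlie, golf, foxtrot, alpha, golf]
Final RIGHT: [echo, golf, delta, charlie, charlie, foxtrot, alpha, golf]
i=0: L=echo R=echo -> agree -> echo
i=1: L=alpha=BASE, R=golf -> take RIGHT -> golf
i=2: L=bravo=BASE, R=delta -> take RIGHT -> delta
i=3: L=charlie R=charlie -> agree -> charlie
i=4: L=golf=BASE, R=charlie -> take RIGHT -> charlie
i=5: L=foxtrot R=foxtrot -> agree -> foxtrot
i=6: L=alpha R=alpha -> agree -> alpha
i=7: L=golf R=golf -> agree -> golf
Index 3 -> charlie

Answer: charlie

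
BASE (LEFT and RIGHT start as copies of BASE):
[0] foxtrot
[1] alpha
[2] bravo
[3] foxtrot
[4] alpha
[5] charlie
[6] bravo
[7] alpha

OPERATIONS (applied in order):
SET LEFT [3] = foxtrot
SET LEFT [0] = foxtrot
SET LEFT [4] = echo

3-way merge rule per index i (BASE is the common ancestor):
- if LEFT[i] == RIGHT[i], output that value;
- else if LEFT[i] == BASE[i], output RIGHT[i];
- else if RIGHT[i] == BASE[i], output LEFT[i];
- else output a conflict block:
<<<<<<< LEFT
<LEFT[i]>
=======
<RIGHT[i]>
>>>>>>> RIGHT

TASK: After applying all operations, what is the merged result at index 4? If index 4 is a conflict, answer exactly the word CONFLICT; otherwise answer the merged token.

Final LEFT:  [foxtrot, alpha, bravo, foxtrot, echo, charlie, bravo, alpha]
Final RIGHT: [foxtrot, alpha, bravo, foxtrot, alpha, charlie, bravo, alpha]
i=0: L=foxtrot R=foxtrot -> agree -> foxtrot
i=1: L=alpha R=alpha -> agree -> alpha
i=2: L=bravo R=bravo -> agree -> bravo
i=3: L=foxtrot R=foxtrot -> agree -> foxtrot
i=4: L=echo, R=alpha=BASE -> take LEFT -> echo
i=5: L=charlie R=charlie -> agree -> charlie
i=6: L=bravo R=bravo -> agree -> bravo
i=7: L=alpha R=alpha -> agree -> alpha
Index 4 -> echo

Answer: echo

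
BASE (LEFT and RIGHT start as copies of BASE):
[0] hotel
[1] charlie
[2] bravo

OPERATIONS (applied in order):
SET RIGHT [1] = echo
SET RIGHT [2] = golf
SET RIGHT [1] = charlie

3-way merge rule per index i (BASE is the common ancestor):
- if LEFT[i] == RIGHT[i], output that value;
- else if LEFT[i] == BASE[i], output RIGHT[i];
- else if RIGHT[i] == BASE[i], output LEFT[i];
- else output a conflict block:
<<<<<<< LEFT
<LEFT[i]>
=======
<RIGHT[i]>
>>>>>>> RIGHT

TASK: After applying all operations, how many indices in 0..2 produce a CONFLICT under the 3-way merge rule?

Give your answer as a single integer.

Final LEFT:  [hotel, charlie, bravo]
Final RIGHT: [hotel, charlie, golf]
i=0: L=hotel R=hotel -> agree -> hotel
i=1: L=charlie R=charlie -> agree -> charlie
i=2: L=bravo=BASE, R=golf -> take RIGHT -> golf
Conflict count: 0

Answer: 0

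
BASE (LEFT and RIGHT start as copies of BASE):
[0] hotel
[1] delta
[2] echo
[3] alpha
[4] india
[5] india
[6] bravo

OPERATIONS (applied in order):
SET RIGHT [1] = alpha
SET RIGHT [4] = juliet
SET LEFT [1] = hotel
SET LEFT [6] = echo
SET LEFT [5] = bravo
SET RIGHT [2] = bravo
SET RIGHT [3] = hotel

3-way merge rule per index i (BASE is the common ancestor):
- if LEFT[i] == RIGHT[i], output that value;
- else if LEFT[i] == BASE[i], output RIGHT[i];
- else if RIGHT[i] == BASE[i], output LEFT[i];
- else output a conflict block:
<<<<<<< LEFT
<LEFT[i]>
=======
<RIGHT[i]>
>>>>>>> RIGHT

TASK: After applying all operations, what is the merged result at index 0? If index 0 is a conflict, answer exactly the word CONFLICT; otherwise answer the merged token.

Answer: hotel

Derivation:
Final LEFT:  [hotel, hotel, echo, alpha, india, bravo, echo]
Final RIGHT: [hotel, alpha, bravo, hotel, juliet, india, bravo]
i=0: L=hotel R=hotel -> agree -> hotel
i=1: BASE=delta L=hotel R=alpha all differ -> CONFLICT
i=2: L=echo=BASE, R=bravo -> take RIGHT -> bravo
i=3: L=alpha=BASE, R=hotel -> take RIGHT -> hotel
i=4: L=india=BASE, R=juliet -> take RIGHT -> juliet
i=5: L=bravo, R=india=BASE -> take LEFT -> bravo
i=6: L=echo, R=bravo=BASE -> take LEFT -> echo
Index 0 -> hotel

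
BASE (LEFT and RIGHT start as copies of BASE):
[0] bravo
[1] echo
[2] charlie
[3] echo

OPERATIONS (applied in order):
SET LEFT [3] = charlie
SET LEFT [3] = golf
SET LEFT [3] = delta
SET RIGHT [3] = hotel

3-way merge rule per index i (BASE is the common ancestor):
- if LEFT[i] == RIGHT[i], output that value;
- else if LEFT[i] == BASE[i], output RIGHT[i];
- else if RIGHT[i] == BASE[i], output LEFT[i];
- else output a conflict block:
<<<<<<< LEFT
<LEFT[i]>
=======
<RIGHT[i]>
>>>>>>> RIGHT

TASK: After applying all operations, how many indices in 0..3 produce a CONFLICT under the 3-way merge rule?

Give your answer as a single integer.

Answer: 1

Derivation:
Final LEFT:  [bravo, echo, charlie, delta]
Final RIGHT: [bravo, echo, charlie, hotel]
i=0: L=bravo R=bravo -> agree -> bravo
i=1: L=echo R=echo -> agree -> echo
i=2: L=charlie R=charlie -> agree -> charlie
i=3: BASE=echo L=delta R=hotel all differ -> CONFLICT
Conflict count: 1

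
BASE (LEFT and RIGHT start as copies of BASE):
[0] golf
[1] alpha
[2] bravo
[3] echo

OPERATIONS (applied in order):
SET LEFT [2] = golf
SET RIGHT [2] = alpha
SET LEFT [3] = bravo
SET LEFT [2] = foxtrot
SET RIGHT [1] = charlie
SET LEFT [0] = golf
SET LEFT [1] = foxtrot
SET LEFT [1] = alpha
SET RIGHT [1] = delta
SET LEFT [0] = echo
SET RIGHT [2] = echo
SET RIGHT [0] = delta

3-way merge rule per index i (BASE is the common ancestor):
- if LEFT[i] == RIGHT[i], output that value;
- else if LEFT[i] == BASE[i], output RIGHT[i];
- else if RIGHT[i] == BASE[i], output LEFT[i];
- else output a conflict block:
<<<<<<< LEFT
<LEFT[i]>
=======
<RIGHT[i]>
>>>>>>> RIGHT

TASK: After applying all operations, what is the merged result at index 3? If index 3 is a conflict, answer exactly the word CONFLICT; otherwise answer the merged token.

Answer: bravo

Derivation:
Final LEFT:  [echo, alpha, foxtrot, bravo]
Final RIGHT: [delta, delta, echo, echo]
i=0: BASE=golf L=echo R=delta all differ -> CONFLICT
i=1: L=alpha=BASE, R=delta -> take RIGHT -> delta
i=2: BASE=bravo L=foxtrot R=echo all differ -> CONFLICT
i=3: L=bravo, R=echo=BASE -> take LEFT -> bravo
Index 3 -> bravo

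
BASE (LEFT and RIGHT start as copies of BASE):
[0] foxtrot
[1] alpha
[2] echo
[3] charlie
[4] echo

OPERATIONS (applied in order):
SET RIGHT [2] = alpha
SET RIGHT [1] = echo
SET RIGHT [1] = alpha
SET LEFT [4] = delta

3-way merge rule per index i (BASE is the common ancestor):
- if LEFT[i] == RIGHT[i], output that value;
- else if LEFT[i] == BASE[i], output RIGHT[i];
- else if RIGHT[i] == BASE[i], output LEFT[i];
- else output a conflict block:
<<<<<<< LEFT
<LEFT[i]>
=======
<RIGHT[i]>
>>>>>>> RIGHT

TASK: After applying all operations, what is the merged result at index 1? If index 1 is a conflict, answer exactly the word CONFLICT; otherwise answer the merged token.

Answer: alpha

Derivation:
Final LEFT:  [foxtrot, alpha, echo, charlie, delta]
Final RIGHT: [foxtrot, alpha, alpha, charlie, echo]
i=0: L=foxtrot R=foxtrot -> agree -> foxtrot
i=1: L=alpha R=alpha -> agree -> alpha
i=2: L=echo=BASE, R=alpha -> take RIGHT -> alpha
i=3: L=charlie R=charlie -> agree -> charlie
i=4: L=delta, R=echo=BASE -> take LEFT -> delta
Index 1 -> alpha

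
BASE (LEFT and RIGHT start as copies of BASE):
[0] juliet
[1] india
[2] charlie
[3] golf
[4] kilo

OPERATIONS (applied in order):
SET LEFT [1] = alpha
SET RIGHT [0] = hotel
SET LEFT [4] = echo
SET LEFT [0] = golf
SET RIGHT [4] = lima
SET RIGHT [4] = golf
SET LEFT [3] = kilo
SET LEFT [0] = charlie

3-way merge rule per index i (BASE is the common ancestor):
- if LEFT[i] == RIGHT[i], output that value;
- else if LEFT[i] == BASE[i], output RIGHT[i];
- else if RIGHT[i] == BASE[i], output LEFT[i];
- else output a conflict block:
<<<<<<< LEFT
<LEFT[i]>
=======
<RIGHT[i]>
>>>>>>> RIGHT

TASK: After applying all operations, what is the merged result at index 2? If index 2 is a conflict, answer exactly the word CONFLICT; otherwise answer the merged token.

Answer: charlie

Derivation:
Final LEFT:  [charlie, alpha, charlie, kilo, echo]
Final RIGHT: [hotel, india, charlie, golf, golf]
i=0: BASE=juliet L=charlie R=hotel all differ -> CONFLICT
i=1: L=alpha, R=india=BASE -> take LEFT -> alpha
i=2: L=charlie R=charlie -> agree -> charlie
i=3: L=kilo, R=golf=BASE -> take LEFT -> kilo
i=4: BASE=kilo L=echo R=golf all differ -> CONFLICT
Index 2 -> charlie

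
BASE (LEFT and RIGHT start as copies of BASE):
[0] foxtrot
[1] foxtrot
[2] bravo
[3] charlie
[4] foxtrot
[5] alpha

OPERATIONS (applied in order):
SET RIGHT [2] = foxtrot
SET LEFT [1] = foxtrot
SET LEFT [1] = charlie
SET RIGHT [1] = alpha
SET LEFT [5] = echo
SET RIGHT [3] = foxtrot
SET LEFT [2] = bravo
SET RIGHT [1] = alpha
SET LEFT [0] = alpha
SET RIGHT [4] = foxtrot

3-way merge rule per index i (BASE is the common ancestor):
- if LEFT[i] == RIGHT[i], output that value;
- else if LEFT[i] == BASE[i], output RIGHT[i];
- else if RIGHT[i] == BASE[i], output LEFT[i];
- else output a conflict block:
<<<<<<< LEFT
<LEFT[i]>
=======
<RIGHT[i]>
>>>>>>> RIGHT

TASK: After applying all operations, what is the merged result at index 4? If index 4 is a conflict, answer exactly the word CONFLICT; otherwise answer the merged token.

Final LEFT:  [alpha, charlie, bravo, charlie, foxtrot, echo]
Final RIGHT: [foxtrot, alpha, foxtrot, foxtrot, foxtrot, alpha]
i=0: L=alpha, R=foxtrot=BASE -> take LEFT -> alpha
i=1: BASE=foxtrot L=charlie R=alpha all differ -> CONFLICT
i=2: L=bravo=BASE, R=foxtrot -> take RIGHT -> foxtrot
i=3: L=charlie=BASE, R=foxtrot -> take RIGHT -> foxtrot
i=4: L=foxtrot R=foxtrot -> agree -> foxtrot
i=5: L=echo, R=alpha=BASE -> take LEFT -> echo
Index 4 -> foxtrot

Answer: foxtrot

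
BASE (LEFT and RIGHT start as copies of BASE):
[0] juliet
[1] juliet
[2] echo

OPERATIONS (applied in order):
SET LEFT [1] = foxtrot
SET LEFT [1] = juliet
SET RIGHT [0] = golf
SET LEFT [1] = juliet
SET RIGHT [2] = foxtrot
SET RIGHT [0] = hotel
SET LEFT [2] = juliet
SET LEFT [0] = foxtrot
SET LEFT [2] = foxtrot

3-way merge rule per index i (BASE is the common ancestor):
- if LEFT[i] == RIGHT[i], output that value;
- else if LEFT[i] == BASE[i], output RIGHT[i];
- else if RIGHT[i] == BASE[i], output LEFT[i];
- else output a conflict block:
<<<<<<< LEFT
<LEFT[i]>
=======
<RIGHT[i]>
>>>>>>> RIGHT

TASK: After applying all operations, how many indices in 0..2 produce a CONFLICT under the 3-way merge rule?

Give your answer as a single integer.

Answer: 1

Derivation:
Final LEFT:  [foxtrot, juliet, foxtrot]
Final RIGHT: [hotel, juliet, foxtrot]
i=0: BASE=juliet L=foxtrot R=hotel all differ -> CONFLICT
i=1: L=juliet R=juliet -> agree -> juliet
i=2: L=foxtrot R=foxtrot -> agree -> foxtrot
Conflict count: 1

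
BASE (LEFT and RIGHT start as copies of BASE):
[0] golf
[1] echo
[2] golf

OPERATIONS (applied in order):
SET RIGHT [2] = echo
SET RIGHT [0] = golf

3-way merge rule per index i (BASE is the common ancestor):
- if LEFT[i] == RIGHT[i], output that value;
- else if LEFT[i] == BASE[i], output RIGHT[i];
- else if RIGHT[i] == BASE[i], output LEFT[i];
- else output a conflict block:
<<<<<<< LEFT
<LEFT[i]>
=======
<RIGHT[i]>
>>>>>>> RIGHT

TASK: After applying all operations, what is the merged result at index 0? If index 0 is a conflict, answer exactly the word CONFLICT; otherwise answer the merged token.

Final LEFT:  [golf, echo, golf]
Final RIGHT: [golf, echo, echo]
i=0: L=golf R=golf -> agree -> golf
i=1: L=echo R=echo -> agree -> echo
i=2: L=golf=BASE, R=echo -> take RIGHT -> echo
Index 0 -> golf

Answer: golf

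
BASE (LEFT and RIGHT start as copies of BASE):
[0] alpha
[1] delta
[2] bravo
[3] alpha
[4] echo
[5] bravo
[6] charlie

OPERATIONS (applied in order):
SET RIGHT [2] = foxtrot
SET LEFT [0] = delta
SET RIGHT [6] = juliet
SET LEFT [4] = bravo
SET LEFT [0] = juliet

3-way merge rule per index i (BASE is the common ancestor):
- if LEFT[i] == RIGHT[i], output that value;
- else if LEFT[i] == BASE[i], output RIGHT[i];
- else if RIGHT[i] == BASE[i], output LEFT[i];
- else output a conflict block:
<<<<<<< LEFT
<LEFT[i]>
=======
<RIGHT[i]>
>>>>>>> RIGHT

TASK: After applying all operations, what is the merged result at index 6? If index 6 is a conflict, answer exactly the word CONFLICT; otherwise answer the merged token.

Final LEFT:  [juliet, delta, bravo, alpha, bravo, bravo, charlie]
Final RIGHT: [alpha, delta, foxtrot, alpha, echo, bravo, juliet]
i=0: L=juliet, R=alpha=BASE -> take LEFT -> juliet
i=1: L=delta R=delta -> agree -> delta
i=2: L=bravo=BASE, R=foxtrot -> take RIGHT -> foxtrot
i=3: L=alpha R=alpha -> agree -> alpha
i=4: L=bravo, R=echo=BASE -> take LEFT -> bravo
i=5: L=bravo R=bravo -> agree -> bravo
i=6: L=charlie=BASE, R=juliet -> take RIGHT -> juliet
Index 6 -> juliet

Answer: juliet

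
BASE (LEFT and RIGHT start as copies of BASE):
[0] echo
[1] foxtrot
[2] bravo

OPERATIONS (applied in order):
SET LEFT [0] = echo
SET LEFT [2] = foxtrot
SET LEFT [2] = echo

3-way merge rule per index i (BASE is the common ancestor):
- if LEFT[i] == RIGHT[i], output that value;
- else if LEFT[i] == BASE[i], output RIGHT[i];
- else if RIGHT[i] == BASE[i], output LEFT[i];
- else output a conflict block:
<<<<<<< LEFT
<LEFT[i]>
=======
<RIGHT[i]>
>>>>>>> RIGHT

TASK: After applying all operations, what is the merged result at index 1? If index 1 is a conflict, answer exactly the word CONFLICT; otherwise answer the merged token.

Final LEFT:  [echo, foxtrot, echo]
Final RIGHT: [echo, foxtrot, bravo]
i=0: L=echo R=echo -> agree -> echo
i=1: L=foxtrot R=foxtrot -> agree -> foxtrot
i=2: L=echo, R=bravo=BASE -> take LEFT -> echo
Index 1 -> foxtrot

Answer: foxtrot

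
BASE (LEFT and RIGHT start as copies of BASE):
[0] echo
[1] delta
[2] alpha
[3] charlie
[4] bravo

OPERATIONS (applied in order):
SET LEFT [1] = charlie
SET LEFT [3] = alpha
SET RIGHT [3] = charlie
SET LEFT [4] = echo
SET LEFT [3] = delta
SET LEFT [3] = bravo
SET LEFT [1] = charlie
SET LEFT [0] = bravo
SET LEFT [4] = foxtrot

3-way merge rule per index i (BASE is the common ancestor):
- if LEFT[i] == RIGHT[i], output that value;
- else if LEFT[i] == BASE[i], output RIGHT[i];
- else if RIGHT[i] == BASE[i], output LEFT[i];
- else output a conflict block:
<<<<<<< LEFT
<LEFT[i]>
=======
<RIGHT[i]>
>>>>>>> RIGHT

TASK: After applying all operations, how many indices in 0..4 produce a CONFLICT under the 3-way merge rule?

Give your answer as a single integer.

Final LEFT:  [bravo, charlie, alpha, bravo, foxtrot]
Final RIGHT: [echo, delta, alpha, charlie, bravo]
i=0: L=bravo, R=echo=BASE -> take LEFT -> bravo
i=1: L=charlie, R=delta=BASE -> take LEFT -> charlie
i=2: L=alpha R=alpha -> agree -> alpha
i=3: L=bravo, R=charlie=BASE -> take LEFT -> bravo
i=4: L=foxtrot, R=bravo=BASE -> take LEFT -> foxtrot
Conflict count: 0

Answer: 0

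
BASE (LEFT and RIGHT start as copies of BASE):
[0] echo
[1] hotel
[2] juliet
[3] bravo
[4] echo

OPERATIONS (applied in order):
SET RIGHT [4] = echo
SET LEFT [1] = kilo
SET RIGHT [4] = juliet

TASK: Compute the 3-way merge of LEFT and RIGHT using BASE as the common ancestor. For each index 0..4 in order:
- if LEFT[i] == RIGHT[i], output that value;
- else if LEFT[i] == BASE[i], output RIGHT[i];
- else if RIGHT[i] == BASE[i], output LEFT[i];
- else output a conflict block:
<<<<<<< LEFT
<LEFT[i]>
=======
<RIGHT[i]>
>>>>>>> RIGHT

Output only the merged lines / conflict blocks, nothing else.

Answer: echo
kilo
juliet
bravo
juliet

Derivation:
Final LEFT:  [echo, kilo, juliet, bravo, echo]
Final RIGHT: [echo, hotel, juliet, bravo, juliet]
i=0: L=echo R=echo -> agree -> echo
i=1: L=kilo, R=hotel=BASE -> take LEFT -> kilo
i=2: L=juliet R=juliet -> agree -> juliet
i=3: L=bravo R=bravo -> agree -> bravo
i=4: L=echo=BASE, R=juliet -> take RIGHT -> juliet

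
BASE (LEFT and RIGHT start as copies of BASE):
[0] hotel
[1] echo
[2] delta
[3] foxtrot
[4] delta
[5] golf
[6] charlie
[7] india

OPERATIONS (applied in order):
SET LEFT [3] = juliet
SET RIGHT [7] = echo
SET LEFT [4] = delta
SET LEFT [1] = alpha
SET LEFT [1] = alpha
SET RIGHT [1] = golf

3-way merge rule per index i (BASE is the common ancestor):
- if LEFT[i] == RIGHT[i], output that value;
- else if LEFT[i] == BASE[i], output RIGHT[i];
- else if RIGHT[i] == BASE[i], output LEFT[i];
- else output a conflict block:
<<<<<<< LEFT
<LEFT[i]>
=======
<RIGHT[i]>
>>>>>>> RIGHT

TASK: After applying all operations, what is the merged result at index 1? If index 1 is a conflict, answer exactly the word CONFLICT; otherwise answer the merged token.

Answer: CONFLICT

Derivation:
Final LEFT:  [hotel, alpha, delta, juliet, delta, golf, charlie, india]
Final RIGHT: [hotel, golf, delta, foxtrot, delta, golf, charlie, echo]
i=0: L=hotel R=hotel -> agree -> hotel
i=1: BASE=echo L=alpha R=golf all differ -> CONFLICT
i=2: L=delta R=delta -> agree -> delta
i=3: L=juliet, R=foxtrot=BASE -> take LEFT -> juliet
i=4: L=delta R=delta -> agree -> delta
i=5: L=golf R=golf -> agree -> golf
i=6: L=charlie R=charlie -> agree -> charlie
i=7: L=india=BASE, R=echo -> take RIGHT -> echo
Index 1 -> CONFLICT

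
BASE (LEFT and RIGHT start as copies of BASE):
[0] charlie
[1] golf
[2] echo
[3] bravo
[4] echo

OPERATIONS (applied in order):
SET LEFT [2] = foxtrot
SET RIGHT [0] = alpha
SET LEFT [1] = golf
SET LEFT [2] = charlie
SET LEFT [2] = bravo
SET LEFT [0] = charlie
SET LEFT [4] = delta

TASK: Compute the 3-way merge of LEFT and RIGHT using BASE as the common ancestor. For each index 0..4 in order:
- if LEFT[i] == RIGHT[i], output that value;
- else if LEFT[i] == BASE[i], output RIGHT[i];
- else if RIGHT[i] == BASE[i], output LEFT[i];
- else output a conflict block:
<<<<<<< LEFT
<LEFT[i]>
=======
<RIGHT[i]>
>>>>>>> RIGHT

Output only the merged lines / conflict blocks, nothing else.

Final LEFT:  [charlie, golf, bravo, bravo, delta]
Final RIGHT: [alpha, golf, echo, bravo, echo]
i=0: L=charlie=BASE, R=alpha -> take RIGHT -> alpha
i=1: L=golf R=golf -> agree -> golf
i=2: L=bravo, R=echo=BASE -> take LEFT -> bravo
i=3: L=bravo R=bravo -> agree -> bravo
i=4: L=delta, R=echo=BASE -> take LEFT -> delta

Answer: alpha
golf
bravo
bravo
delta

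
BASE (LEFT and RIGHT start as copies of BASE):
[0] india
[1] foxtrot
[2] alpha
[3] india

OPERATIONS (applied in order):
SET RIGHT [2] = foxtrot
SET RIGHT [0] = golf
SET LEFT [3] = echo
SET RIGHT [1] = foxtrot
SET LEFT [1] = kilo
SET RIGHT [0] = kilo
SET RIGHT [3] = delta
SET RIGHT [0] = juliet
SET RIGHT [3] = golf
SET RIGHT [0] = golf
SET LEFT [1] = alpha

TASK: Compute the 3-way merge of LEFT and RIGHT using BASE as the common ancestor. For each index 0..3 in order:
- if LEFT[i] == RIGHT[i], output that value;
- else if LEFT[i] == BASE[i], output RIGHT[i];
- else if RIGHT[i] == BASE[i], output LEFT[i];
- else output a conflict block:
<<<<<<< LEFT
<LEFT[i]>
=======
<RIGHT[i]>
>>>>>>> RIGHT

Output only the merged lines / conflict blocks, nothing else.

Answer: golf
alpha
foxtrot
<<<<<<< LEFT
echo
=======
golf
>>>>>>> RIGHT

Derivation:
Final LEFT:  [india, alpha, alpha, echo]
Final RIGHT: [golf, foxtrot, foxtrot, golf]
i=0: L=india=BASE, R=golf -> take RIGHT -> golf
i=1: L=alpha, R=foxtrot=BASE -> take LEFT -> alpha
i=2: L=alpha=BASE, R=foxtrot -> take RIGHT -> foxtrot
i=3: BASE=india L=echo R=golf all differ -> CONFLICT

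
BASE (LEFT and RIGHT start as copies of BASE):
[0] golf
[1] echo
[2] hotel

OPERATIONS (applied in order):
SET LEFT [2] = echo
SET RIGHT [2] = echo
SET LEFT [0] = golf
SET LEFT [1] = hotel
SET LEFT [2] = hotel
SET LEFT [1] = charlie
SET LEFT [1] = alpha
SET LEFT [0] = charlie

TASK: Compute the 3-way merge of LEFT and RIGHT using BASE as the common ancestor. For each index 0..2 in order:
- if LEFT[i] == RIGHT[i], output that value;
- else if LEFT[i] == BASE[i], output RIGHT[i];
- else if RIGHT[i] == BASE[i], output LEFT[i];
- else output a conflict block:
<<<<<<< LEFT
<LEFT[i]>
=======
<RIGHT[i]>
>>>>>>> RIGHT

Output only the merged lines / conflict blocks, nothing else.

Final LEFT:  [charlie, alpha, hotel]
Final RIGHT: [golf, echo, echo]
i=0: L=charlie, R=golf=BASE -> take LEFT -> charlie
i=1: L=alpha, R=echo=BASE -> take LEFT -> alpha
i=2: L=hotel=BASE, R=echo -> take RIGHT -> echo

Answer: charlie
alpha
echo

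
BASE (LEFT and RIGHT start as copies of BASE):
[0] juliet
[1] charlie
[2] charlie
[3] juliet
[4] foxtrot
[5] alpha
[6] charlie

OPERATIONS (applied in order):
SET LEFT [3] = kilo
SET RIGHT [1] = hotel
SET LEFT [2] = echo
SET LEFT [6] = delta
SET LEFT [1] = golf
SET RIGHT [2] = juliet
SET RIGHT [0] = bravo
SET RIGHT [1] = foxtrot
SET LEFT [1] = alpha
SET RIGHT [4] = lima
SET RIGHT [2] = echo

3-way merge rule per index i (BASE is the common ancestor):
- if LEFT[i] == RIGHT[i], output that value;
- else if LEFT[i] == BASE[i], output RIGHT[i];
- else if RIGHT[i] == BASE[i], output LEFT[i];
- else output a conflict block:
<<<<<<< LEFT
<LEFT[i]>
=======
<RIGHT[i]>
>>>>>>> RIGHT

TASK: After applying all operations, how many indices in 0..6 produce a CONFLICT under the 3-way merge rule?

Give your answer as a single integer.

Final LEFT:  [juliet, alpha, echo, kilo, foxtrot, alpha, delta]
Final RIGHT: [bravo, foxtrot, echo, juliet, lima, alpha, charlie]
i=0: L=juliet=BASE, R=bravo -> take RIGHT -> bravo
i=1: BASE=charlie L=alpha R=foxtrot all differ -> CONFLICT
i=2: L=echo R=echo -> agree -> echo
i=3: L=kilo, R=juliet=BASE -> take LEFT -> kilo
i=4: L=foxtrot=BASE, R=lima -> take RIGHT -> lima
i=5: L=alpha R=alpha -> agree -> alpha
i=6: L=delta, R=charlie=BASE -> take LEFT -> delta
Conflict count: 1

Answer: 1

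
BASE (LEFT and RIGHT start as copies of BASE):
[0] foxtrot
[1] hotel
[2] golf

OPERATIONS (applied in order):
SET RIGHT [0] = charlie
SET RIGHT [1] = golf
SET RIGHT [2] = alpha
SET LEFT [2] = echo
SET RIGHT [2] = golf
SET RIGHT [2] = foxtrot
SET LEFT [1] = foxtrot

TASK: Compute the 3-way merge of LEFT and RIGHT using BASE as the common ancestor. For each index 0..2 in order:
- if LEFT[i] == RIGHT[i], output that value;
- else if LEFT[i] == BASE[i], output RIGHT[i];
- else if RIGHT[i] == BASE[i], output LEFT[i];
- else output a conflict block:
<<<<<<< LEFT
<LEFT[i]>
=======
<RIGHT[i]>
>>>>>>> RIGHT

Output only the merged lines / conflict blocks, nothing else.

Final LEFT:  [foxtrot, foxtrot, echo]
Final RIGHT: [charlie, golf, foxtrot]
i=0: L=foxtrot=BASE, R=charlie -> take RIGHT -> charlie
i=1: BASE=hotel L=foxtrot R=golf all differ -> CONFLICT
i=2: BASE=golf L=echo R=foxtrot all differ -> CONFLICT

Answer: charlie
<<<<<<< LEFT
foxtrot
=======
golf
>>>>>>> RIGHT
<<<<<<< LEFT
echo
=======
foxtrot
>>>>>>> RIGHT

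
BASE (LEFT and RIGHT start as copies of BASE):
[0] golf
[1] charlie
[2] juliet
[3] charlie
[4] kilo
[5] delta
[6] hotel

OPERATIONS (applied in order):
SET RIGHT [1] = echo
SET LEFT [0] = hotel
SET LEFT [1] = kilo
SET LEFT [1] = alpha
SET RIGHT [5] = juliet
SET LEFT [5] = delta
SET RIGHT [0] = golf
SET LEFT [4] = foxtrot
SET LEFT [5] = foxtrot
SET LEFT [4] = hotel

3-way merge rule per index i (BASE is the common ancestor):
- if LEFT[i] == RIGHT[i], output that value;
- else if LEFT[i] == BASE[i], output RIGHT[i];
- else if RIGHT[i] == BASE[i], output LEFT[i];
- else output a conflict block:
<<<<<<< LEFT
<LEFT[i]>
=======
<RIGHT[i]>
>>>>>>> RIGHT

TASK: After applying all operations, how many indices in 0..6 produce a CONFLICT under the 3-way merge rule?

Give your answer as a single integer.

Answer: 2

Derivation:
Final LEFT:  [hotel, alpha, juliet, charlie, hotel, foxtrot, hotel]
Final RIGHT: [golf, echo, juliet, charlie, kilo, juliet, hotel]
i=0: L=hotel, R=golf=BASE -> take LEFT -> hotel
i=1: BASE=charlie L=alpha R=echo all differ -> CONFLICT
i=2: L=juliet R=juliet -> agree -> juliet
i=3: L=charlie R=charlie -> agree -> charlie
i=4: L=hotel, R=kilo=BASE -> take LEFT -> hotel
i=5: BASE=delta L=foxtrot R=juliet all differ -> CONFLICT
i=6: L=hotel R=hotel -> agree -> hotel
Conflict count: 2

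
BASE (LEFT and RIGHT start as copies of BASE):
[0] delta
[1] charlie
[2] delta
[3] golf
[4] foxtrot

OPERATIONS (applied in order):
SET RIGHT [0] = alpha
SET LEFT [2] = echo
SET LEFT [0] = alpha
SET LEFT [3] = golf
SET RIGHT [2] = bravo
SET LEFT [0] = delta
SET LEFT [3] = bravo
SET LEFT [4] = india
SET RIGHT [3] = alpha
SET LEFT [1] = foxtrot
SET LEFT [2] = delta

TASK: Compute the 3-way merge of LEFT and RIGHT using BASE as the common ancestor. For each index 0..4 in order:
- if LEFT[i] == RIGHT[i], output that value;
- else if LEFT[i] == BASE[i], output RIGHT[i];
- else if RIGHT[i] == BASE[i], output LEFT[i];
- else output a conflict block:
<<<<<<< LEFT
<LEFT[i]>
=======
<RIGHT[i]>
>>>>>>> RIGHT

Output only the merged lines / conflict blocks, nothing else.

Final LEFT:  [delta, foxtrot, delta, bravo, india]
Final RIGHT: [alpha, charlie, bravo, alpha, foxtrot]
i=0: L=delta=BASE, R=alpha -> take RIGHT -> alpha
i=1: L=foxtrot, R=charlie=BASE -> take LEFT -> foxtrot
i=2: L=delta=BASE, R=bravo -> take RIGHT -> bravo
i=3: BASE=golf L=bravo R=alpha all differ -> CONFLICT
i=4: L=india, R=foxtrot=BASE -> take LEFT -> india

Answer: alpha
foxtrot
bravo
<<<<<<< LEFT
bravo
=======
alpha
>>>>>>> RIGHT
india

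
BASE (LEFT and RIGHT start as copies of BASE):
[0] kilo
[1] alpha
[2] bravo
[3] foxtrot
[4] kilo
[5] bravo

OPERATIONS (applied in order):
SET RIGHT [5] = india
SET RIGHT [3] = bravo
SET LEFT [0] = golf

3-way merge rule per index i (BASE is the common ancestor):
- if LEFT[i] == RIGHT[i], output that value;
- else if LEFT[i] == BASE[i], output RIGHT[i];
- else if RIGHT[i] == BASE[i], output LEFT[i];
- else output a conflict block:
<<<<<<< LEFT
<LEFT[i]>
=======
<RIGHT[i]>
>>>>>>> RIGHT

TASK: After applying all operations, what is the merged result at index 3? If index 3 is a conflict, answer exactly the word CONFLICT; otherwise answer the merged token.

Final LEFT:  [golf, alpha, bravo, foxtrot, kilo, bravo]
Final RIGHT: [kilo, alpha, bravo, bravo, kilo, india]
i=0: L=golf, R=kilo=BASE -> take LEFT -> golf
i=1: L=alpha R=alpha -> agree -> alpha
i=2: L=bravo R=bravo -> agree -> bravo
i=3: L=foxtrot=BASE, R=bravo -> take RIGHT -> bravo
i=4: L=kilo R=kilo -> agree -> kilo
i=5: L=bravo=BASE, R=india -> take RIGHT -> india
Index 3 -> bravo

Answer: bravo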